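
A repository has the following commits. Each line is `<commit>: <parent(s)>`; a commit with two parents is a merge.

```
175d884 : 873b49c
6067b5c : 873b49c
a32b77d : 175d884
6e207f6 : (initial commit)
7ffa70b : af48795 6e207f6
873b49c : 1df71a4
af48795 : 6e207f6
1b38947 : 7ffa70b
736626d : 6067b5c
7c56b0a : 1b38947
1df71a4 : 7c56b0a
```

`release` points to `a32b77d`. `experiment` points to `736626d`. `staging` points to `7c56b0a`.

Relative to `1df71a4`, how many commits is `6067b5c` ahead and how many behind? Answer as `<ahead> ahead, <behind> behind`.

Reachable from 6067b5c: {1b38947, 1df71a4, 6067b5c, 6e207f6, 7c56b0a, 7ffa70b, 873b49c, af48795}.
Reachable from 1df71a4: {1b38947, 1df71a4, 6e207f6, 7c56b0a, 7ffa70b, af48795}.
Only in 6067b5c's history (ahead): {6067b5c, 873b49c} — 2.
Only in 1df71a4's history (behind): {} — 0.

2 ahead, 0 behind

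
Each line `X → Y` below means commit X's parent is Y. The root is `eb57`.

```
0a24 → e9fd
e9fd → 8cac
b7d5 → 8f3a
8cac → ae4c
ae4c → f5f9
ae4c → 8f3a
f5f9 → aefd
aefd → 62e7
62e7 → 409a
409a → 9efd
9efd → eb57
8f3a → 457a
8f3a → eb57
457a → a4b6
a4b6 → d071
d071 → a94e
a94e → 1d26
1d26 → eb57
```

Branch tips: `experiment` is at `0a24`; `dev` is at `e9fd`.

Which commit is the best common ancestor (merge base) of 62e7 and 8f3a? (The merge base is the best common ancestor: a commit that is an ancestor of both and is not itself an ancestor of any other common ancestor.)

eb57

Ancestors of 62e7: {409a, 62e7, 9efd, eb57}.
Ancestors of 8f3a: {1d26, 457a, 8f3a, a4b6, a94e, d071, eb57}.
Common ancestors: {eb57}.
The only common ancestor is eb57, so it is the merge base.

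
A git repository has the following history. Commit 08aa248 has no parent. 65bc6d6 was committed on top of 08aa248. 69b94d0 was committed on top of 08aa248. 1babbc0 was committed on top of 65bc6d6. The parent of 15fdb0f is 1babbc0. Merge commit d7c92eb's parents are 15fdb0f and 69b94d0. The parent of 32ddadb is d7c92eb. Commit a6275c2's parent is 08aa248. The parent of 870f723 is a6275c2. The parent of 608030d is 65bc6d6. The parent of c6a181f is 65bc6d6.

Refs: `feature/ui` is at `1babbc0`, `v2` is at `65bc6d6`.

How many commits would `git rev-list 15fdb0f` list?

4

Walking parent pointers from 15fdb0f: reachable set = {08aa248, 15fdb0f, 1babbc0, 65bc6d6}.
That is 4 commits.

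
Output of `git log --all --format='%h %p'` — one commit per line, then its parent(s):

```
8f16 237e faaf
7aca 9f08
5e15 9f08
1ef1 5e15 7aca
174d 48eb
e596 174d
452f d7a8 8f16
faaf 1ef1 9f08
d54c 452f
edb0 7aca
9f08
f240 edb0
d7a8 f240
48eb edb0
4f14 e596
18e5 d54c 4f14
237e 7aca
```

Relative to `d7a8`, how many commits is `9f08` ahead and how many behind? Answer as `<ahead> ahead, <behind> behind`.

0 ahead, 4 behind

Reachable from 9f08: {9f08}.
Reachable from d7a8: {7aca, 9f08, d7a8, edb0, f240}.
Only in 9f08's history (ahead): {} — 0.
Only in d7a8's history (behind): {7aca, d7a8, edb0, f240} — 4.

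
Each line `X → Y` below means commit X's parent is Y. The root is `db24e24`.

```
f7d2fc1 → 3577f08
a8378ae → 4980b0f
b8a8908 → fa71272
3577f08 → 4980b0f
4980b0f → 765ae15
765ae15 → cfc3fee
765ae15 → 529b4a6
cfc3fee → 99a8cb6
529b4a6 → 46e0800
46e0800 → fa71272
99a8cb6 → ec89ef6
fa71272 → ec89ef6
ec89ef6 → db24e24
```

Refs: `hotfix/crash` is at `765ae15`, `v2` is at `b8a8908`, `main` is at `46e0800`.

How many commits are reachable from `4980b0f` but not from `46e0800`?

5

Reachable from 4980b0f: {46e0800, 4980b0f, 529b4a6, 765ae15, 99a8cb6, cfc3fee, db24e24, ec89ef6, fa71272}.
Reachable from 46e0800: {46e0800, db24e24, ec89ef6, fa71272}.
In 4980b0f's history but not 46e0800's: {4980b0f, 529b4a6, 765ae15, 99a8cb6, cfc3fee} — 5 commits.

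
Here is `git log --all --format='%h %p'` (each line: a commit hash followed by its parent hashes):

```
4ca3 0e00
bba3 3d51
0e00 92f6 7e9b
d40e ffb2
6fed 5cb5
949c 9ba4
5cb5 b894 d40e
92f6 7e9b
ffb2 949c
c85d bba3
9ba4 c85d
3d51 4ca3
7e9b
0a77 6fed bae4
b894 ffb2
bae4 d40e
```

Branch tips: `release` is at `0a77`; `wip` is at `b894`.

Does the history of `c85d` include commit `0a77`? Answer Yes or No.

No

Ancestors of c85d: {0e00, 3d51, 4ca3, 7e9b, 92f6, bba3, c85d}.
0a77 is not in that set, so it is not an ancestor of c85d.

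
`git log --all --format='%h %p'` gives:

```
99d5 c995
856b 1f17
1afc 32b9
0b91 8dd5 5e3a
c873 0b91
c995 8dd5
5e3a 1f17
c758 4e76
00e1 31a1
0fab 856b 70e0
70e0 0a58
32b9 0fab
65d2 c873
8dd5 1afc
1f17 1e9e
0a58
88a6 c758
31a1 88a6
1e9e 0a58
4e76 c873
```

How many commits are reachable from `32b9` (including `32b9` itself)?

Walking parent pointers from 32b9: reachable set = {0a58, 0fab, 1e9e, 1f17, 32b9, 70e0, 856b}.
That is 7 commits.

7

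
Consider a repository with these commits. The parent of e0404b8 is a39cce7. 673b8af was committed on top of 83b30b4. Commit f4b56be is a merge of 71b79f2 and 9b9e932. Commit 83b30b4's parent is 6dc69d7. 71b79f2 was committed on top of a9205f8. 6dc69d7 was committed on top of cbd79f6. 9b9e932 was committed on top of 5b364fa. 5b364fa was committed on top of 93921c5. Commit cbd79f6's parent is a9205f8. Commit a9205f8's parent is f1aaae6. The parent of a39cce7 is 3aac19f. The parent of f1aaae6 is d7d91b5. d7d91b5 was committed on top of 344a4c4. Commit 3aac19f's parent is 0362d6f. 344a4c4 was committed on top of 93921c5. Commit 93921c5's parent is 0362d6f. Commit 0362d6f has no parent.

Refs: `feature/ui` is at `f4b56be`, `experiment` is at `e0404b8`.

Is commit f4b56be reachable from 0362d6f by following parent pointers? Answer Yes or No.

Ancestors of 0362d6f: {0362d6f}.
f4b56be is not in that set, so it is not an ancestor of 0362d6f.

No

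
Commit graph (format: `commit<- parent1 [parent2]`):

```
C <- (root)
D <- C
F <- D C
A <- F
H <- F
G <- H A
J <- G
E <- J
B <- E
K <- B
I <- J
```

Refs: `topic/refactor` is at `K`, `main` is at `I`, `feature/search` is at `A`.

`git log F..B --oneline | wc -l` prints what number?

6

Reachable from B: {A, B, C, D, E, F, G, H, J}.
Reachable from F: {C, D, F}.
In B's history but not F's: {A, B, E, G, H, J} — 6 commits.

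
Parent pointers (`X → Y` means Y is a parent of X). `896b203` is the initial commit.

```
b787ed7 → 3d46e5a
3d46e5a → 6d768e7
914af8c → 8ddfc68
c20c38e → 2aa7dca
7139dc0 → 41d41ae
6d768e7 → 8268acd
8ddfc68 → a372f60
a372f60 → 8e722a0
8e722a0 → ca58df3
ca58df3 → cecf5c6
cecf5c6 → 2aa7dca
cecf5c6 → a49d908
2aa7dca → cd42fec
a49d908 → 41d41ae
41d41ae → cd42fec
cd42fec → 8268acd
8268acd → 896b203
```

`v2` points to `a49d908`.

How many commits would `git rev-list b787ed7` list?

Walking parent pointers from b787ed7: reachable set = {3d46e5a, 6d768e7, 8268acd, 896b203, b787ed7}.
That is 5 commits.

5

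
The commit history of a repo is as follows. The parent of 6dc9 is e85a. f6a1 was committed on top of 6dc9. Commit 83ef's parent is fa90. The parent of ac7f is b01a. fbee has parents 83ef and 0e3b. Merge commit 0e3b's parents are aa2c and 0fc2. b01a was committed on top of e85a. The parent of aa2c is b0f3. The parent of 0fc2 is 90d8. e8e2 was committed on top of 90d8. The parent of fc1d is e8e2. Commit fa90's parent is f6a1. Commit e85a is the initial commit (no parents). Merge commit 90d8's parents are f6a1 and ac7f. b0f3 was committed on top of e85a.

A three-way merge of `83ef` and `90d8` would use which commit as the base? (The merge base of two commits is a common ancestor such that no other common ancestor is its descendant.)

Ancestors of 83ef: {6dc9, 83ef, e85a, f6a1, fa90}.
Ancestors of 90d8: {6dc9, 90d8, ac7f, b01a, e85a, f6a1}.
Common ancestors: {6dc9, e85a, f6a1}.
Among these, f6a1 is not an ancestor of any other common ancestor — it is the merge base.

f6a1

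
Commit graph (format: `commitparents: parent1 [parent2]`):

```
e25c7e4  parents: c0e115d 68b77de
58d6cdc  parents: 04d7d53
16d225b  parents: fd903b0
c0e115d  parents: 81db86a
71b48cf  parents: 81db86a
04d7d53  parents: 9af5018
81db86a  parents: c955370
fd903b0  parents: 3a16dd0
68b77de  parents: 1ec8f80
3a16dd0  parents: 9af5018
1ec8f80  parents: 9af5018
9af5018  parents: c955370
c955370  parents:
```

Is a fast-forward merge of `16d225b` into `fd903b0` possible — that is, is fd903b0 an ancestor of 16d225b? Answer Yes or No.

Yes

A fast-forward from fd903b0 to 16d225b is possible iff fd903b0 is an ancestor of 16d225b.
Ancestors of 16d225b: {16d225b, 3a16dd0, 9af5018, c955370, fd903b0}.
fd903b0 is among them, so fast-forward is possible.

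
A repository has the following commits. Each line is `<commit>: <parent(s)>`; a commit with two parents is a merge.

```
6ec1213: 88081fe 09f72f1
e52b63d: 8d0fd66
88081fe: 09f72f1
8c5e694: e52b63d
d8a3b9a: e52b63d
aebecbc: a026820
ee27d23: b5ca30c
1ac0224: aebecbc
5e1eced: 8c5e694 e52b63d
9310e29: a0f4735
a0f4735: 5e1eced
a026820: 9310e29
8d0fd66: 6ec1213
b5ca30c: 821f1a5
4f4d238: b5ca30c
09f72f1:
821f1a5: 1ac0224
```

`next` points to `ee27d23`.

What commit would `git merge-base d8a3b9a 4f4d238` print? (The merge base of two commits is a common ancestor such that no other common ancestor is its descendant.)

Ancestors of d8a3b9a: {09f72f1, 6ec1213, 88081fe, 8d0fd66, d8a3b9a, e52b63d}.
Ancestors of 4f4d238: {09f72f1, 1ac0224, 4f4d238, 5e1eced, 6ec1213, 821f1a5, 88081fe, 8c5e694, 8d0fd66, 9310e29, a026820, a0f4735, aebecbc, b5ca30c, e52b63d}.
Common ancestors: {09f72f1, 6ec1213, 88081fe, 8d0fd66, e52b63d}.
Among these, e52b63d is not an ancestor of any other common ancestor — it is the merge base.

e52b63d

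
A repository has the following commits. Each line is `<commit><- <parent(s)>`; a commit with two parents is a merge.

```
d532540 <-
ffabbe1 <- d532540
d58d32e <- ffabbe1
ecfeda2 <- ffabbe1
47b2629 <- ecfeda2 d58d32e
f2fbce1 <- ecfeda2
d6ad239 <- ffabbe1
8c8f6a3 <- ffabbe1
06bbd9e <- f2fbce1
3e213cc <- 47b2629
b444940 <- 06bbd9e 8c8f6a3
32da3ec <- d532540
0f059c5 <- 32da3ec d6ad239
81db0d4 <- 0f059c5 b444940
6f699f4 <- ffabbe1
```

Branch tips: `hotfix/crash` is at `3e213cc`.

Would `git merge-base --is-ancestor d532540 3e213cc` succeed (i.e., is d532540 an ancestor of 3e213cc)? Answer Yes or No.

Ancestors of 3e213cc (commits reachable by following parents): {3e213cc, 47b2629, d532540, d58d32e, ecfeda2, ffabbe1}.
d532540 is in that set, so it is an ancestor of 3e213cc.

Yes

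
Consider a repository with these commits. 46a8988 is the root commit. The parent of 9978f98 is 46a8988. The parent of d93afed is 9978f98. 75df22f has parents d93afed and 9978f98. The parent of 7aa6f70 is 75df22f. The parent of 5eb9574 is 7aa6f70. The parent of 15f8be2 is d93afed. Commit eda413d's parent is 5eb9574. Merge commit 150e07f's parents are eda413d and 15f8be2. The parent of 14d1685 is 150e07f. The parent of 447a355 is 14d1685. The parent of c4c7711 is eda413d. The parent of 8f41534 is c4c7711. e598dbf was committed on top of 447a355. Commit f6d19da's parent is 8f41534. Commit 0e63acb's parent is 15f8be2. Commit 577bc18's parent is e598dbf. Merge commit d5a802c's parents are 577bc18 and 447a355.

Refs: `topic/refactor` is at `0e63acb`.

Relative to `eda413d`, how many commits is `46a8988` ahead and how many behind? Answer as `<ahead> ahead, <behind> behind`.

0 ahead, 6 behind

Reachable from 46a8988: {46a8988}.
Reachable from eda413d: {46a8988, 5eb9574, 75df22f, 7aa6f70, 9978f98, d93afed, eda413d}.
Only in 46a8988's history (ahead): {} — 0.
Only in eda413d's history (behind): {5eb9574, 75df22f, 7aa6f70, 9978f98, d93afed, eda413d} — 6.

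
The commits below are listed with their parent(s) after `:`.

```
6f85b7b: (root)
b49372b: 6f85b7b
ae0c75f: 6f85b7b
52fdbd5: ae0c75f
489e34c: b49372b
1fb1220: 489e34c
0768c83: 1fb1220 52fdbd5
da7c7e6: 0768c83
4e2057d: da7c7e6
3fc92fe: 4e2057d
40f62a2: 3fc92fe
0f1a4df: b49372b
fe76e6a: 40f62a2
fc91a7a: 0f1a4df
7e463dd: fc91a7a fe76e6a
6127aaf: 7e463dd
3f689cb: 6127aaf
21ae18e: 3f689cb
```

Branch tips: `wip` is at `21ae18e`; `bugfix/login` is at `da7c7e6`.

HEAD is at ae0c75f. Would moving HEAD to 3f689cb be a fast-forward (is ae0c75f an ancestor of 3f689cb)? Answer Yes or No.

A fast-forward from ae0c75f to 3f689cb is possible iff ae0c75f is an ancestor of 3f689cb.
Ancestors of 3f689cb: {0768c83, 0f1a4df, 1fb1220, 3f689cb, 3fc92fe, 40f62a2, 489e34c, 4e2057d, 52fdbd5, 6127aaf, 6f85b7b, 7e463dd, ae0c75f, b49372b, da7c7e6, fc91a7a, fe76e6a}.
ae0c75f is among them, so fast-forward is possible.

Yes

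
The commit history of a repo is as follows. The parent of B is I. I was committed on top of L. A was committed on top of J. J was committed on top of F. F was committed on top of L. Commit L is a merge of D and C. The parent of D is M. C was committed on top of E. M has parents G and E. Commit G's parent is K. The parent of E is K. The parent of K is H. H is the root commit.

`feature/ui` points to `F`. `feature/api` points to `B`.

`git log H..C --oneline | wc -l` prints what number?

3

Reachable from C: {C, E, H, K}.
Reachable from H: {H}.
In C's history but not H's: {C, E, K} — 3 commits.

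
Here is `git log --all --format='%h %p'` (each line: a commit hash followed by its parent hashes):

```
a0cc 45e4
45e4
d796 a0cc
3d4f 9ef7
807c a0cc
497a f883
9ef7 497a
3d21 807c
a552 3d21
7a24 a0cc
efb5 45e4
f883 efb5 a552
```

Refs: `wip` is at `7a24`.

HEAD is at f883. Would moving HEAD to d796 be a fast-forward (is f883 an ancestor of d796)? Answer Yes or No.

No

A fast-forward from f883 to d796 is possible iff f883 is an ancestor of d796.
Ancestors of d796: {45e4, a0cc, d796}.
f883 is not among them, so fast-forward is not possible.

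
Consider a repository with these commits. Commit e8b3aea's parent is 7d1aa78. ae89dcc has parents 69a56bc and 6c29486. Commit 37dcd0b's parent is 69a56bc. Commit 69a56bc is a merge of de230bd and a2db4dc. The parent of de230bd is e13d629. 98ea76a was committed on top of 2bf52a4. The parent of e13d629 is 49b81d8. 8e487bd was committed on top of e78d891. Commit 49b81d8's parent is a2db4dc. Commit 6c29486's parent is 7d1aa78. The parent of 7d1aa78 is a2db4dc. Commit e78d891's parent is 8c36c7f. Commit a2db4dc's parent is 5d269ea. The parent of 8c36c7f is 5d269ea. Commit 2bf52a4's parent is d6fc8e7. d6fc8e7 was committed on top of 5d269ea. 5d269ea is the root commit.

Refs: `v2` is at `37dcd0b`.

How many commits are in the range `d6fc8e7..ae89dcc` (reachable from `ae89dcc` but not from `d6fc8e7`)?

8

Reachable from ae89dcc: {49b81d8, 5d269ea, 69a56bc, 6c29486, 7d1aa78, a2db4dc, ae89dcc, de230bd, e13d629}.
Reachable from d6fc8e7: {5d269ea, d6fc8e7}.
In ae89dcc's history but not d6fc8e7's: {49b81d8, 69a56bc, 6c29486, 7d1aa78, a2db4dc, ae89dcc, de230bd, e13d629} — 8 commits.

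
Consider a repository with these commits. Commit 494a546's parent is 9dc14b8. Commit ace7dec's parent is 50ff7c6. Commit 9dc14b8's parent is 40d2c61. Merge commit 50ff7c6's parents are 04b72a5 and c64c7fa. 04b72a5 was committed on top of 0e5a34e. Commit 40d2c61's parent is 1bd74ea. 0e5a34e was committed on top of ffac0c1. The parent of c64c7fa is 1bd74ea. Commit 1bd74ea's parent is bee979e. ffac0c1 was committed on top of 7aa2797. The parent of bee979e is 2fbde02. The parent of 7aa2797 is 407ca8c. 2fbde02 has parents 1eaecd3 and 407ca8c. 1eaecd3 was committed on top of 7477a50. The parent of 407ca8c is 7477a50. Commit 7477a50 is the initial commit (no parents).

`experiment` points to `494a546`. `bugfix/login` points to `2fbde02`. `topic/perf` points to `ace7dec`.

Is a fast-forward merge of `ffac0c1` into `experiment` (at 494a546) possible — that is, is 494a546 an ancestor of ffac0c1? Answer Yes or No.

No

A fast-forward from 494a546 to ffac0c1 is possible iff 494a546 is an ancestor of ffac0c1.
Ancestors of ffac0c1: {407ca8c, 7477a50, 7aa2797, ffac0c1}.
494a546 is not among them, so fast-forward is not possible.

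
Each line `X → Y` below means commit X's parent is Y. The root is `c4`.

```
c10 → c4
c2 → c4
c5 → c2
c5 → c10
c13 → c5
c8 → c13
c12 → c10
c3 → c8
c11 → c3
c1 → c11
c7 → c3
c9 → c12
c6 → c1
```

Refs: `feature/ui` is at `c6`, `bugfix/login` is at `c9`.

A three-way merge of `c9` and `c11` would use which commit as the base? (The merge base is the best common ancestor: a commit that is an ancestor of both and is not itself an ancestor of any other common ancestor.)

Ancestors of c9: {c10, c12, c4, c9}.
Ancestors of c11: {c10, c11, c13, c2, c3, c4, c5, c8}.
Common ancestors: {c10, c4}.
Among these, c10 is not an ancestor of any other common ancestor — it is the merge base.

c10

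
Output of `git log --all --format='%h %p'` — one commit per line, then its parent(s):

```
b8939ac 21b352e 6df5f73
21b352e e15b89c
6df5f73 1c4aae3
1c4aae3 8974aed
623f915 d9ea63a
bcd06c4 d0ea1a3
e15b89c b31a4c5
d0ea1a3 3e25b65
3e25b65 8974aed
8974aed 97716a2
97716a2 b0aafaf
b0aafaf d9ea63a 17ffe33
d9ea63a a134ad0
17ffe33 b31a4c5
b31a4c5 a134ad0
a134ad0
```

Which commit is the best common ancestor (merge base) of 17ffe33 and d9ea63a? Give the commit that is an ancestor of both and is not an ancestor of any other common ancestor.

a134ad0

Ancestors of 17ffe33: {17ffe33, a134ad0, b31a4c5}.
Ancestors of d9ea63a: {a134ad0, d9ea63a}.
Common ancestors: {a134ad0}.
The only common ancestor is a134ad0, so it is the merge base.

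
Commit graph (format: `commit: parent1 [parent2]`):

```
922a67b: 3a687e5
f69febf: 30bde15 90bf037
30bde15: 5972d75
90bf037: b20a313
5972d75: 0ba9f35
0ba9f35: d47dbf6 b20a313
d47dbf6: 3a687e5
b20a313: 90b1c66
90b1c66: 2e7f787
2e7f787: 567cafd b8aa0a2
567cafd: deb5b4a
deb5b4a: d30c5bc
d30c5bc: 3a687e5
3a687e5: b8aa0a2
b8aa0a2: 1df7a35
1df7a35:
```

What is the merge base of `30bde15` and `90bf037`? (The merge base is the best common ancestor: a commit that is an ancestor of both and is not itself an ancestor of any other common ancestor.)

b20a313

Ancestors of 30bde15: {0ba9f35, 1df7a35, 2e7f787, 30bde15, 3a687e5, 567cafd, 5972d75, 90b1c66, b20a313, b8aa0a2, d30c5bc, d47dbf6, deb5b4a}.
Ancestors of 90bf037: {1df7a35, 2e7f787, 3a687e5, 567cafd, 90b1c66, 90bf037, b20a313, b8aa0a2, d30c5bc, deb5b4a}.
Common ancestors: {1df7a35, 2e7f787, 3a687e5, 567cafd, 90b1c66, b20a313, b8aa0a2, d30c5bc, deb5b4a}.
Among these, b20a313 is not an ancestor of any other common ancestor — it is the merge base.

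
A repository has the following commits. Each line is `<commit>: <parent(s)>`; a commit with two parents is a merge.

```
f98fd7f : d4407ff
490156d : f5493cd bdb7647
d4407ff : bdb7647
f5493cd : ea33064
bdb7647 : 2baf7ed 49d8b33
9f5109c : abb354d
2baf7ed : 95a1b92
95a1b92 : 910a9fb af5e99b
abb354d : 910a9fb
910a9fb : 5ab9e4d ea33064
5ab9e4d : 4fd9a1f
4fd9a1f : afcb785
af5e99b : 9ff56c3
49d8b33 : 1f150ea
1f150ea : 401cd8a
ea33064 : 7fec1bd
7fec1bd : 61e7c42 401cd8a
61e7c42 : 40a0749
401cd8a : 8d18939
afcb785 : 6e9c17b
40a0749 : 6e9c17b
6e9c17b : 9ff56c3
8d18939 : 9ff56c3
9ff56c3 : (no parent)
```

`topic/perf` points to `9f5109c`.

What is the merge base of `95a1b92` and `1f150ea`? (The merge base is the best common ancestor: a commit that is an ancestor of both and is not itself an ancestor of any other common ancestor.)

Ancestors of 95a1b92: {401cd8a, 40a0749, 4fd9a1f, 5ab9e4d, 61e7c42, 6e9c17b, 7fec1bd, 8d18939, 910a9fb, 95a1b92, 9ff56c3, af5e99b, afcb785, ea33064}.
Ancestors of 1f150ea: {1f150ea, 401cd8a, 8d18939, 9ff56c3}.
Common ancestors: {401cd8a, 8d18939, 9ff56c3}.
Among these, 401cd8a is not an ancestor of any other common ancestor — it is the merge base.

401cd8a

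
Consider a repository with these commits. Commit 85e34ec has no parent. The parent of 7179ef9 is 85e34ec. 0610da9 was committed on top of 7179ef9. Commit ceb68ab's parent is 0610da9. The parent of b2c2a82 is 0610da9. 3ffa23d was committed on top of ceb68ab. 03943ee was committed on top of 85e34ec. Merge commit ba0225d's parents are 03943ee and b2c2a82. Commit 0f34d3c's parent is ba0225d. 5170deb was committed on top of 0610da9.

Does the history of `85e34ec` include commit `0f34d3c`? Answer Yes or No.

Ancestors of 85e34ec: {85e34ec}.
0f34d3c is not in that set, so it is not an ancestor of 85e34ec.

No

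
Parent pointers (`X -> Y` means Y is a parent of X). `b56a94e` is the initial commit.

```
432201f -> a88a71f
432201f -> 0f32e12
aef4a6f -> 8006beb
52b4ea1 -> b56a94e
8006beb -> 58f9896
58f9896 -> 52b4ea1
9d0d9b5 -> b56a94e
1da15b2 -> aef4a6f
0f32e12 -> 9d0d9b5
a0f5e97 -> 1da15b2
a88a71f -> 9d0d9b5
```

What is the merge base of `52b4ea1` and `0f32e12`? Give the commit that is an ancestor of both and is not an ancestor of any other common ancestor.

b56a94e

Ancestors of 52b4ea1: {52b4ea1, b56a94e}.
Ancestors of 0f32e12: {0f32e12, 9d0d9b5, b56a94e}.
Common ancestors: {b56a94e}.
The only common ancestor is b56a94e, so it is the merge base.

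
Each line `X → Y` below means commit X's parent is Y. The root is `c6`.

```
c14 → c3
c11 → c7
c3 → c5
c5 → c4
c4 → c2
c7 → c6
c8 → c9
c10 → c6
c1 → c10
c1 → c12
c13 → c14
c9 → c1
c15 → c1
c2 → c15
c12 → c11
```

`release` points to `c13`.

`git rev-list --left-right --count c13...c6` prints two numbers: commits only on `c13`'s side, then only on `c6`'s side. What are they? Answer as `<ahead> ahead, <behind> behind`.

Reachable from c13: {c1, c10, c11, c12, c13, c14, c15, c2, c3, c4, c5, c6, c7}.
Reachable from c6: {c6}.
Only in c13's history (ahead): {c1, c10, c11, c12, c13, c14, c15, c2, c3, c4, c5, c7} — 12.
Only in c6's history (behind): {} — 0.

12 ahead, 0 behind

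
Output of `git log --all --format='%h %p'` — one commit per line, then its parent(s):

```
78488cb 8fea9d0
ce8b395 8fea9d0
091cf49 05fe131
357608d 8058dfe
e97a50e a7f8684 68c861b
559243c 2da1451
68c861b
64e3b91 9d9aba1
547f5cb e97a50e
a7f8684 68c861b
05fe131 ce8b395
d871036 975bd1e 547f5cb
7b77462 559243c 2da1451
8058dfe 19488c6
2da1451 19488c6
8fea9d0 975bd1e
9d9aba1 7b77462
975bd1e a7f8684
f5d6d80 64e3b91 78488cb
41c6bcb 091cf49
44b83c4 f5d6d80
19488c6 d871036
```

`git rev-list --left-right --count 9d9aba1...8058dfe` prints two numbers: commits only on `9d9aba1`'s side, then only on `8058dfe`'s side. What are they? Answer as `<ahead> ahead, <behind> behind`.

4 ahead, 1 behind

Reachable from 9d9aba1: {19488c6, 2da1451, 547f5cb, 559243c, 68c861b, 7b77462, 975bd1e, 9d9aba1, a7f8684, d871036, e97a50e}.
Reachable from 8058dfe: {19488c6, 547f5cb, 68c861b, 8058dfe, 975bd1e, a7f8684, d871036, e97a50e}.
Only in 9d9aba1's history (ahead): {2da1451, 559243c, 7b77462, 9d9aba1} — 4.
Only in 8058dfe's history (behind): {8058dfe} — 1.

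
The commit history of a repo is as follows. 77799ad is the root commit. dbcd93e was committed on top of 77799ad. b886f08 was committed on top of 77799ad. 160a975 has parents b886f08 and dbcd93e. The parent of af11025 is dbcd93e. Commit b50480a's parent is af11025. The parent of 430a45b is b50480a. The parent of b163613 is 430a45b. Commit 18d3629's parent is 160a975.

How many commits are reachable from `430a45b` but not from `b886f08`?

Reachable from 430a45b: {430a45b, 77799ad, af11025, b50480a, dbcd93e}.
Reachable from b886f08: {77799ad, b886f08}.
In 430a45b's history but not b886f08's: {430a45b, af11025, b50480a, dbcd93e} — 4 commits.

4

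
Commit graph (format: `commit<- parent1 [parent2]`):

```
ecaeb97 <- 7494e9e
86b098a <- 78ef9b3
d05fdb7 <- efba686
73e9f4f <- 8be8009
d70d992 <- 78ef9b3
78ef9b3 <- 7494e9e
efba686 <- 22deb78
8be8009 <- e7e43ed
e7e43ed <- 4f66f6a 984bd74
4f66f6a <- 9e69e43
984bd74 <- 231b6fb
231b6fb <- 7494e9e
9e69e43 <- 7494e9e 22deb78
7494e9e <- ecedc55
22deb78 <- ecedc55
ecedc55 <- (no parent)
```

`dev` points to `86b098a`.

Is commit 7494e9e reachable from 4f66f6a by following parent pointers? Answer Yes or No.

Yes

Ancestors of 4f66f6a (commits reachable by following parents): {22deb78, 4f66f6a, 7494e9e, 9e69e43, ecedc55}.
7494e9e is in that set, so it is an ancestor of 4f66f6a.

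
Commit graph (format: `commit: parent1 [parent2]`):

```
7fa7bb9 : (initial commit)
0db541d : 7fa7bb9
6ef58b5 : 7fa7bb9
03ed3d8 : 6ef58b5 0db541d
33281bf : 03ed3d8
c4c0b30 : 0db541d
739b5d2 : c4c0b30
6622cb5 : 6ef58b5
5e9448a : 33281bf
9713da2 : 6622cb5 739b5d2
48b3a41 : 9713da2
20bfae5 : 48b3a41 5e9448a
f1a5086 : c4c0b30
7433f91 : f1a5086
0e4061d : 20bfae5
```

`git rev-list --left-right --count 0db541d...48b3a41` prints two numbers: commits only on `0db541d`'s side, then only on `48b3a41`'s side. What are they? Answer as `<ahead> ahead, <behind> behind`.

0 ahead, 6 behind

Reachable from 0db541d: {0db541d, 7fa7bb9}.
Reachable from 48b3a41: {0db541d, 48b3a41, 6622cb5, 6ef58b5, 739b5d2, 7fa7bb9, 9713da2, c4c0b30}.
Only in 0db541d's history (ahead): {} — 0.
Only in 48b3a41's history (behind): {48b3a41, 6622cb5, 6ef58b5, 739b5d2, 9713da2, c4c0b30} — 6.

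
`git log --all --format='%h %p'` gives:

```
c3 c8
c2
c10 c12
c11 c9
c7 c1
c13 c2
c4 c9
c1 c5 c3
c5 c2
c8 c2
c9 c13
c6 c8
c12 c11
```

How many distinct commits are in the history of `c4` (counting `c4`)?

Walking parent pointers from c4: reachable set = {c13, c2, c4, c9}.
That is 4 commits.

4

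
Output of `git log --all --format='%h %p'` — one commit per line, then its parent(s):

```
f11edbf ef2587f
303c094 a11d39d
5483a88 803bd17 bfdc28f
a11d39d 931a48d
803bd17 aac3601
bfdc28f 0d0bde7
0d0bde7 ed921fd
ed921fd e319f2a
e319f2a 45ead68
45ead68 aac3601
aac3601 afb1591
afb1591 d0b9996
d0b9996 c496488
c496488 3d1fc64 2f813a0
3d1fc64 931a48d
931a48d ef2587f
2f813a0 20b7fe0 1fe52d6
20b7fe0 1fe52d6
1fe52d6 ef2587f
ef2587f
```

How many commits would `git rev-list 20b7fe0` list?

Walking parent pointers from 20b7fe0: reachable set = {1fe52d6, 20b7fe0, ef2587f}.
That is 3 commits.

3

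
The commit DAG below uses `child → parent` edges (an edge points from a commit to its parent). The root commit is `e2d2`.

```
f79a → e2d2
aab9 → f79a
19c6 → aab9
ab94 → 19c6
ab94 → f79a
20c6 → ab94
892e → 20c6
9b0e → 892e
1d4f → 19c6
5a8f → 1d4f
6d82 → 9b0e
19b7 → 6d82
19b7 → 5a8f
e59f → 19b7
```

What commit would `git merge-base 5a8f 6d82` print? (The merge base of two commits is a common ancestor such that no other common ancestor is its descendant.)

Ancestors of 5a8f: {19c6, 1d4f, 5a8f, aab9, e2d2, f79a}.
Ancestors of 6d82: {19c6, 20c6, 6d82, 892e, 9b0e, aab9, ab94, e2d2, f79a}.
Common ancestors: {19c6, aab9, e2d2, f79a}.
Among these, 19c6 is not an ancestor of any other common ancestor — it is the merge base.

19c6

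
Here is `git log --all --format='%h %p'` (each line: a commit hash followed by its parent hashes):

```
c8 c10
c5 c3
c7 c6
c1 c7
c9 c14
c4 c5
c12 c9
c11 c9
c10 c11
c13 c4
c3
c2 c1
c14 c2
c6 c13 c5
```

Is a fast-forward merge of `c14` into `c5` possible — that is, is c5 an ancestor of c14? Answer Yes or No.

A fast-forward from c5 to c14 is possible iff c5 is an ancestor of c14.
Ancestors of c14: {c1, c13, c14, c2, c3, c4, c5, c6, c7}.
c5 is among them, so fast-forward is possible.

Yes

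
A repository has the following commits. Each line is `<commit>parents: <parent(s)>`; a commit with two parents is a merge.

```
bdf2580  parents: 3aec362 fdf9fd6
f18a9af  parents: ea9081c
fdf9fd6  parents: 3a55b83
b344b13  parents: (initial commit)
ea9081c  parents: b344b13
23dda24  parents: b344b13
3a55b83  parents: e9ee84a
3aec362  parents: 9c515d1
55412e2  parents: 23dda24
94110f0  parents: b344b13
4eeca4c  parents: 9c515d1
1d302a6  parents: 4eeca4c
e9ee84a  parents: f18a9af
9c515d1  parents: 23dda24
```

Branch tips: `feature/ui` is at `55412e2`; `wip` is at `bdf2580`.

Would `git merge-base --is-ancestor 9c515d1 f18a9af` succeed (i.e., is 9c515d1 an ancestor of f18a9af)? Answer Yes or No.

No

Ancestors of f18a9af: {b344b13, ea9081c, f18a9af}.
9c515d1 is not in that set, so it is not an ancestor of f18a9af.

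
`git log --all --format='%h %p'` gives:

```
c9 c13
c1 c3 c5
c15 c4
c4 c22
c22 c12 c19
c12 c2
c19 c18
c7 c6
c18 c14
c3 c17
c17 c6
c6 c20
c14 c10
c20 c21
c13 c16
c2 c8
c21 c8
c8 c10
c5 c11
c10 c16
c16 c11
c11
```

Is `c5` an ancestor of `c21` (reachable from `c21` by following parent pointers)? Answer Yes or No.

No

Ancestors of c21: {c10, c11, c16, c21, c8}.
c5 is not in that set, so it is not an ancestor of c21.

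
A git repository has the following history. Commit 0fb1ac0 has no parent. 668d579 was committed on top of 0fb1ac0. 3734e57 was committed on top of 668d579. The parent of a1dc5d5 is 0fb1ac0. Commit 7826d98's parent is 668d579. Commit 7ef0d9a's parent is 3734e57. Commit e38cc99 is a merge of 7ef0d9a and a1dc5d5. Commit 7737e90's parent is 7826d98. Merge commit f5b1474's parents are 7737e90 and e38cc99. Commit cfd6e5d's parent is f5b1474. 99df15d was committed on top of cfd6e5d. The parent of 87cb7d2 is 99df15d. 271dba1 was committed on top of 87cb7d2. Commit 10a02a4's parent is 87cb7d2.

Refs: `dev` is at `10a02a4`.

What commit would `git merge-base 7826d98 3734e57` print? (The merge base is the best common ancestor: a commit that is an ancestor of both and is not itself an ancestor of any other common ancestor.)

668d579

Ancestors of 7826d98: {0fb1ac0, 668d579, 7826d98}.
Ancestors of 3734e57: {0fb1ac0, 3734e57, 668d579}.
Common ancestors: {0fb1ac0, 668d579}.
Among these, 668d579 is not an ancestor of any other common ancestor — it is the merge base.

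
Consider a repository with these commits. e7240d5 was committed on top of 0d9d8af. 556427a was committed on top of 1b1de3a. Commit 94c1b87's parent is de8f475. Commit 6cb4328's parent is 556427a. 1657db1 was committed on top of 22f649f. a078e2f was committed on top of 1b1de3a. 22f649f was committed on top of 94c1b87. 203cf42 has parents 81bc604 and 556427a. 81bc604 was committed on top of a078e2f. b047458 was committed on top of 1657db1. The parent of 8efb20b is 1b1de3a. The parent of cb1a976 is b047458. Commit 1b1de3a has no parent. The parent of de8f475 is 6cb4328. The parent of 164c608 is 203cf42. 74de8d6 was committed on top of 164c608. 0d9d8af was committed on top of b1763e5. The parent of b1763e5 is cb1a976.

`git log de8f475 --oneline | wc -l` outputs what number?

Walking parent pointers from de8f475: reachable set = {1b1de3a, 556427a, 6cb4328, de8f475}.
That is 4 commits.

4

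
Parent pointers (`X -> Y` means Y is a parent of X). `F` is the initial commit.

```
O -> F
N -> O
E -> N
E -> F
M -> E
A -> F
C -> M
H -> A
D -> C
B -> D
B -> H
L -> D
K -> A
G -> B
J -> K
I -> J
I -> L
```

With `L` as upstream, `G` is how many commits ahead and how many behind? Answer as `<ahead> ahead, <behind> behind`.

Reachable from G: {A, B, C, D, E, F, G, H, M, N, O}.
Reachable from L: {C, D, E, F, L, M, N, O}.
Only in G's history (ahead): {A, B, G, H} — 4.
Only in L's history (behind): {L} — 1.

4 ahead, 1 behind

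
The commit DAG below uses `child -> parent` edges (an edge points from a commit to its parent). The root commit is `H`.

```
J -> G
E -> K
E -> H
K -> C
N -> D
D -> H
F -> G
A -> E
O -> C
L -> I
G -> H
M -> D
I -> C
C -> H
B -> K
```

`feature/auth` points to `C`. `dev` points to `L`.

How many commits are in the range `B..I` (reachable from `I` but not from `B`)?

1

Reachable from I: {C, H, I}.
Reachable from B: {B, C, H, K}.
In I's history but not B's: {I} — 1 commit.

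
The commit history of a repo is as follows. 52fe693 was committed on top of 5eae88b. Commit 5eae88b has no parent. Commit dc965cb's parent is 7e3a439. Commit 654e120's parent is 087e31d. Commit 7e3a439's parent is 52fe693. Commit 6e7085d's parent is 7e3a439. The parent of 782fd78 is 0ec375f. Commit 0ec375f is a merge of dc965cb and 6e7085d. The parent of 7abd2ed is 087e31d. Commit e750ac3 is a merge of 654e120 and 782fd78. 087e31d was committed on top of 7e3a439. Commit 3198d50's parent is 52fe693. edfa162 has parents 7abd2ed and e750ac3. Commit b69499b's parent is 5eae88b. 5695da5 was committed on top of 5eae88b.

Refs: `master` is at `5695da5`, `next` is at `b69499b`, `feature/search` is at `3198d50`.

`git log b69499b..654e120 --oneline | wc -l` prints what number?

4

Reachable from 654e120: {087e31d, 52fe693, 5eae88b, 654e120, 7e3a439}.
Reachable from b69499b: {5eae88b, b69499b}.
In 654e120's history but not b69499b's: {087e31d, 52fe693, 654e120, 7e3a439} — 4 commits.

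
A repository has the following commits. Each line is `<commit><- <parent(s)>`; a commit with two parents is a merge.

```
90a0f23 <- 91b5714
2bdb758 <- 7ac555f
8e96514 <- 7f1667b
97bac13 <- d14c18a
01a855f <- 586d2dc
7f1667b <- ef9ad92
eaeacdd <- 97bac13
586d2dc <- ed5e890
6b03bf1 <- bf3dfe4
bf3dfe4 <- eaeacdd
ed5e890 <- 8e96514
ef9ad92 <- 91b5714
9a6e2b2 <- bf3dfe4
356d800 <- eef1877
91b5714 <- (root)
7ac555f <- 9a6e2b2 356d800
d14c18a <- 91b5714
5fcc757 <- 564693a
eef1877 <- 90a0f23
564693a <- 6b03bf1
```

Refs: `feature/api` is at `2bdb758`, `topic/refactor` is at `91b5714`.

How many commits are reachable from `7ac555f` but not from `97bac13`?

Reachable from 7ac555f: {356d800, 7ac555f, 90a0f23, 91b5714, 97bac13, 9a6e2b2, bf3dfe4, d14c18a, eaeacdd, eef1877}.
Reachable from 97bac13: {91b5714, 97bac13, d14c18a}.
In 7ac555f's history but not 97bac13's: {356d800, 7ac555f, 90a0f23, 9a6e2b2, bf3dfe4, eaeacdd, eef1877} — 7 commits.

7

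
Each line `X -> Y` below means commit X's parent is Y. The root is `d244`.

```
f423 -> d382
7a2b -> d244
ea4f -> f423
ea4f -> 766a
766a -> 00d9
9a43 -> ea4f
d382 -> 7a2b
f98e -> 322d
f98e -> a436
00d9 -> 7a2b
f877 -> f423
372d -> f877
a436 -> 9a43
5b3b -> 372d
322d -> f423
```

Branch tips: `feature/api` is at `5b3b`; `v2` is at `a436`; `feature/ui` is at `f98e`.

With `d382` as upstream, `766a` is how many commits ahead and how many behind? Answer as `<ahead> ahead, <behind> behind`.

2 ahead, 1 behind

Reachable from 766a: {00d9, 766a, 7a2b, d244}.
Reachable from d382: {7a2b, d244, d382}.
Only in 766a's history (ahead): {00d9, 766a} — 2.
Only in d382's history (behind): {d382} — 1.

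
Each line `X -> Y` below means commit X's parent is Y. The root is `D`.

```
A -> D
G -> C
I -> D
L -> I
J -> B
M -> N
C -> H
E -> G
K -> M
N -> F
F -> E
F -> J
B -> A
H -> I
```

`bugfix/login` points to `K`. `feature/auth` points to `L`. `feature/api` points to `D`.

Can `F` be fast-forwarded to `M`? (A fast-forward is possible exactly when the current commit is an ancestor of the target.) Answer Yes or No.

A fast-forward from F to M is possible iff F is an ancestor of M.
Ancestors of M: {A, B, C, D, E, F, G, H, I, J, M, N}.
F is among them, so fast-forward is possible.

Yes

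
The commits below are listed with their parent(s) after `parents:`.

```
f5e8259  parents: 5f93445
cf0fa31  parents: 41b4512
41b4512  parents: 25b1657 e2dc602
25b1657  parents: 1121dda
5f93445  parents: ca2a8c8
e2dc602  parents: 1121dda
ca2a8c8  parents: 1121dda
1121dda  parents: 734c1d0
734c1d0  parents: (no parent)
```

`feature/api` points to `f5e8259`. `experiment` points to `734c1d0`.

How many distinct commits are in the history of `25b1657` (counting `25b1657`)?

Walking parent pointers from 25b1657: reachable set = {1121dda, 25b1657, 734c1d0}.
That is 3 commits.

3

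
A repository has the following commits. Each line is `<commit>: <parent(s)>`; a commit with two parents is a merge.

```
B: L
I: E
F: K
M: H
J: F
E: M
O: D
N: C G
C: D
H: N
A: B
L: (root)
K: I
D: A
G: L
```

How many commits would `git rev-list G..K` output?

Reachable from K: {A, B, C, D, E, G, H, I, K, L, M, N}.
Reachable from G: {G, L}.
In K's history but not G's: {A, B, C, D, E, H, I, K, M, N} — 10 commits.

10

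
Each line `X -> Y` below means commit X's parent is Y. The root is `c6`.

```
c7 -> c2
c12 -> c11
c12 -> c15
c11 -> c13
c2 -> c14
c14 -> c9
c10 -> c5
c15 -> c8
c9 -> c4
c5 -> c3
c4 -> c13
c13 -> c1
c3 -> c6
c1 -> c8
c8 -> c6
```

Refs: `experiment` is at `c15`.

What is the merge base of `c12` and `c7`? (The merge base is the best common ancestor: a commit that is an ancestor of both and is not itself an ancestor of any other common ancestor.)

c13

Ancestors of c12: {c1, c11, c12, c13, c15, c6, c8}.
Ancestors of c7: {c1, c13, c14, c2, c4, c6, c7, c8, c9}.
Common ancestors: {c1, c13, c6, c8}.
Among these, c13 is not an ancestor of any other common ancestor — it is the merge base.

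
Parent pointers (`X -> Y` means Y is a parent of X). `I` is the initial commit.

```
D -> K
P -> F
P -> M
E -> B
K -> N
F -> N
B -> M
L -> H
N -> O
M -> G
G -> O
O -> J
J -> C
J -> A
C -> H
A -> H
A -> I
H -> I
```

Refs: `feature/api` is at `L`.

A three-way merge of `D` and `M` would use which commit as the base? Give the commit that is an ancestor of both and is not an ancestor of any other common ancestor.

Ancestors of D: {A, C, D, H, I, J, K, N, O}.
Ancestors of M: {A, C, G, H, I, J, M, O}.
Common ancestors: {A, C, H, I, J, O}.
Among these, O is not an ancestor of any other common ancestor — it is the merge base.

O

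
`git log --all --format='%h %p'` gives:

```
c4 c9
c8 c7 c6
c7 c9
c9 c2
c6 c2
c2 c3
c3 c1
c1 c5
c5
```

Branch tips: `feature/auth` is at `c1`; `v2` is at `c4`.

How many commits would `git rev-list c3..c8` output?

5

Reachable from c8: {c1, c2, c3, c5, c6, c7, c8, c9}.
Reachable from c3: {c1, c3, c5}.
In c8's history but not c3's: {c2, c6, c7, c8, c9} — 5 commits.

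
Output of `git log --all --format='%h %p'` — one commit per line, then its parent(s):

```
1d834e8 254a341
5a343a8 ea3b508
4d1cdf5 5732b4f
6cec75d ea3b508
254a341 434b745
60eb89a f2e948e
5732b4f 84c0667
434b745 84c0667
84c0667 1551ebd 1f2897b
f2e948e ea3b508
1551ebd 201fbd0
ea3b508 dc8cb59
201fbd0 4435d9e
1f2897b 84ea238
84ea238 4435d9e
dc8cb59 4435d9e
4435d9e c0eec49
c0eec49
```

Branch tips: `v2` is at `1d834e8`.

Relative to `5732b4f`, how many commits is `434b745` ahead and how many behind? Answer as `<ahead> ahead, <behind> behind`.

1 ahead, 1 behind

Reachable from 434b745: {1551ebd, 1f2897b, 201fbd0, 434b745, 4435d9e, 84c0667, 84ea238, c0eec49}.
Reachable from 5732b4f: {1551ebd, 1f2897b, 201fbd0, 4435d9e, 5732b4f, 84c0667, 84ea238, c0eec49}.
Only in 434b745's history (ahead): {434b745} — 1.
Only in 5732b4f's history (behind): {5732b4f} — 1.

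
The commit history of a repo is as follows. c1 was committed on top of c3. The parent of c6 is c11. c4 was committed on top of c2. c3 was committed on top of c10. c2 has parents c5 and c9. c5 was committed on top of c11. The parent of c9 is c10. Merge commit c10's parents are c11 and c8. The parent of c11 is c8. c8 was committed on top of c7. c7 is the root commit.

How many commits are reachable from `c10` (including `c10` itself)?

4

Walking parent pointers from c10: reachable set = {c10, c11, c7, c8}.
That is 4 commits.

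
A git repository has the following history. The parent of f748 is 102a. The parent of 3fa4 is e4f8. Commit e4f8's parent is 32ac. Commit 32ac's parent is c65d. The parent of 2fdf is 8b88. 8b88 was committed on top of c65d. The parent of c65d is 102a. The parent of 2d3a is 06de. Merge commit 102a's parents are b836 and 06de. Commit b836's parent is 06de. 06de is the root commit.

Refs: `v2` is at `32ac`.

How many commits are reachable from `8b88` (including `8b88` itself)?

5

Walking parent pointers from 8b88: reachable set = {06de, 102a, 8b88, b836, c65d}.
That is 5 commits.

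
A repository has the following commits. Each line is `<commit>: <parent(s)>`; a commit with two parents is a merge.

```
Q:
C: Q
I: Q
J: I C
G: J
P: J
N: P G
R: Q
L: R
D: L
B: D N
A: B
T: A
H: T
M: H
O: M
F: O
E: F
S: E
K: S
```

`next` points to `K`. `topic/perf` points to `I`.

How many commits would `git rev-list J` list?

4

Walking parent pointers from J: reachable set = {C, I, J, Q}.
That is 4 commits.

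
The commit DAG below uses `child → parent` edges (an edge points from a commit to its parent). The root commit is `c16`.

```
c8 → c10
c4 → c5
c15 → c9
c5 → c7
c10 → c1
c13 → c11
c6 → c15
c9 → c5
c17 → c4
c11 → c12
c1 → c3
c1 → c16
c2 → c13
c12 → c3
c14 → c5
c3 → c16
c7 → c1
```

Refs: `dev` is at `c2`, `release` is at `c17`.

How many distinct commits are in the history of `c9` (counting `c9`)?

6

Walking parent pointers from c9: reachable set = {c1, c16, c3, c5, c7, c9}.
That is 6 commits.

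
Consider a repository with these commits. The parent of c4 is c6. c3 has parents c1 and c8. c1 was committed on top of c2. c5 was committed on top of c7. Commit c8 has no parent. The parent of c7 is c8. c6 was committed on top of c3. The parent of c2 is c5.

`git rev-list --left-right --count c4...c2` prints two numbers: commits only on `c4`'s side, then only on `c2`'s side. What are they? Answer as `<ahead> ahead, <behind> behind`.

4 ahead, 0 behind

Reachable from c4: {c1, c2, c3, c4, c5, c6, c7, c8}.
Reachable from c2: {c2, c5, c7, c8}.
Only in c4's history (ahead): {c1, c3, c4, c6} — 4.
Only in c2's history (behind): {} — 0.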